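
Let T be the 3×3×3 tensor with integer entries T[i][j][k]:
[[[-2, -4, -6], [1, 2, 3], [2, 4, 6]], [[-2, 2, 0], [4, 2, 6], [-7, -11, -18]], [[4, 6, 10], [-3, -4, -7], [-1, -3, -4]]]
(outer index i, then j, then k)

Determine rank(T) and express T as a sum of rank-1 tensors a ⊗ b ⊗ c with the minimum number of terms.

Lower bound: the mode-1 unfolding of T (rows indexed by i, columns by (j,k) = (0,0), (0,1), (0,2), (1,0), (1,1), (1,2), (2,0), (2,1), (2,2)) is [[-2, -4, -6, 1, 2, 3, 2, 4, 6], [-2, 2, 0, 4, 2, 6, -7, -11, -18], [4, 6, 10, -3, -4, -7, -1, -3, -4]].
There the 2×2 minor on rows i ∈ {0, 1}, columns (j,k) ∈ {(0,0), (0,1)} is det [[-2, -4], [-2, 2]] = -12 ≠ 0, so this unfolding has rank ≥ 2; CP rank is at least every unfolding rank, so rank(T) ≥ 2. (This is only a lower bound: in general the CP rank may exceed every unfolding rank, so we still need to exhibit 2 rank-1 terms summing to T.)
Upper bound — finding two terms. Write S_k = T[:,:,k] for the frontal slices: S₀ = [[-2, 1, 2], [-2, 4, -7], [4, -3, -1]], S₁ = [[-4, 2, 4], [2, 2, -11], [6, -4, -3]], S₂ = [[-6, 3, 6], [0, 6, -18], [10, -7, -4]].
If T = a₁ ⊗ b₁ ⊗ c₁ + a₂ ⊗ b₂ ⊗ c₂ then each S_k = c₁[k]·a₁b₁ᵀ + c₂[k]·a₂b₂ᵀ. S₀ and S₁ are linearly independent, so a₁b₁ᵀ and a₂b₂ᵀ must span the same plane of matrices: they are the rank-1 matrices of the form x·S₀ + y·S₁.
The 2×2 minor of x·S₀ + y·S₁ on rows {0,1}, columns {0,1} is −6·x² − 18·xy − 12·y² = (-6)·(x + 2·y)(x + y), vanishing at (x:y) = (2:-1) and (1:-1).
M₁ = 2·S₀ − S₁ = [[0, 0, 0], [-6, 6, -3], [2, -2, 1]] = −(0, 3, -1)(2, -2, 1)ᵀ and M₂ = S₀ − S₁ = [[2, -1, -2], [-4, 2, 4], [-2, 1, 2]] = (1, -2, -1)(2, -1, -2)ᵀ, so take a₁ = (0, 3, -1), b₁ = (2, -2, 1), a₂ = (1, -2, -1), b₂ = (2, -1, -2).
Each slice is an integer combination of E₁ = a₁b₁ᵀ and E₂ = a₂b₂ᵀ: S₀ = −E₁ − E₂, S₁ = −E₁ − 2·E₂, S₂ = −2·E₁ − 3·E₂; reading off coefficients, c₁ = (-1, -1, -2) and c₂ = (-1, -2, -3).
Hence T = (0, 3, -1) ⊗ (2, -2, 1) ⊗ (-1, -1, -2) + (1, -2, -1) ⊗ (2, -1, -2) ⊗ (-1, -2, -3), so rank(T) ≤ 2.
These bounds meet, so rank(T) = 2.
Check entry T[1,2,0] = -7: (3)·(1)·(-1) + (-2)·(-2)·(-1) = -7.

rank(T) = 2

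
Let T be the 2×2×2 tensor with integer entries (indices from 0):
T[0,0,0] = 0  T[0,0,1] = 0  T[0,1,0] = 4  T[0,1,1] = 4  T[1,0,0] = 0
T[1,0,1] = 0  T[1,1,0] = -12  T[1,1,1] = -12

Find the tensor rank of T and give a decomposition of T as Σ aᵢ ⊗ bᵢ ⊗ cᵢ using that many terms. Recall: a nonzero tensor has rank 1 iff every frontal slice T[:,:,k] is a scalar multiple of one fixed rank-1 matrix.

Lower bound: T ≠ 0 (e.g. T[0,1,0] = 4), so rank(T) ≥ 1.
Upper bound: the mode-1 fibre T[:,1,0] = [4, -12] gives a = (1, -3) (primitive direction); the mode-2 fibre T[0,:,0] = [0, 4] gives b = (0, 1); then c[k] = T[0,1,k] / (a[0]·b[1]) = [4, 4] / 1 = (4, 4).
Expanding (1, -3) ⊗ (0, 1) ⊗ (4, 4) reproduces all 8 entries of T, so T = (1, -3) ⊗ (0, 1) ⊗ (4, 4) and rank(T) ≤ 1.
These bounds meet, so rank(T) = 1.

rank(T) = 1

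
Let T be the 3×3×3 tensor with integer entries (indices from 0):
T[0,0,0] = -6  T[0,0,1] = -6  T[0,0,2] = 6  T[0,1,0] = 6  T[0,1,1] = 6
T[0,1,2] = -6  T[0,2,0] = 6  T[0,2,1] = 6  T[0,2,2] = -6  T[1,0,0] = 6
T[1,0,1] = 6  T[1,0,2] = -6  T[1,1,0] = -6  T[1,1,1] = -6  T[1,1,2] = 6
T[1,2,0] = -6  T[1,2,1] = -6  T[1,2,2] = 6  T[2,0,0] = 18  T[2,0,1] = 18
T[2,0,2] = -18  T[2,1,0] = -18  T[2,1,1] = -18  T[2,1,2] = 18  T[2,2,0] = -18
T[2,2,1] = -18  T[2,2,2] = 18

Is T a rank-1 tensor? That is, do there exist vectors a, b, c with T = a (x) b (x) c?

The mode-1 fibre T[:,0,0] = [-6, 6, 18] gives a = [1, -1, -3] (primitive direction); the mode-2 fibre T[0,:,0] = [-6, 6, 6] gives b = [1, -1, -1]; then c[k] = T[0,0,k] / (a[0]·b[0]) = [-6, -6, 6] / 1 = [-6, -6, 6].
Expanding [1, -1, -3] (x) [1, -1, -1] (x) [-6, -6, 6] reproduces all 27 entries of T, so T = [1, -1, -3] (x) [1, -1, -1] (x) [-6, -6, 6] and rank(T) ≤ 1.
Equivalently every frontal slice T[:,:,k] is c[k] times the rank-1 matrix [1, -1, -3] (x) [1, -1, -1]. So T has rank 1 (it is nonzero).

Yes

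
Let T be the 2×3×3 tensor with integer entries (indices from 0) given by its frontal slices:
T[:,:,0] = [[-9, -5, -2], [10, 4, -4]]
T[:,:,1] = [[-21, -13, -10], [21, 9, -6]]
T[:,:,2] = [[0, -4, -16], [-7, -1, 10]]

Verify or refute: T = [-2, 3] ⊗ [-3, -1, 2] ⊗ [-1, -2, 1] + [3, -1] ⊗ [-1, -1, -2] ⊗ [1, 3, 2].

Yes

Reconstruct entrywise from the claimed factors. For example, T[0,1,0] = -5 and Σₗ aₗ[0]bₗ[1]cₗ[0] = (-2)·(-1)·(-1) + (3)·(-1)·(1) = -5; checking all 18 entries, every one matches. The claim holds.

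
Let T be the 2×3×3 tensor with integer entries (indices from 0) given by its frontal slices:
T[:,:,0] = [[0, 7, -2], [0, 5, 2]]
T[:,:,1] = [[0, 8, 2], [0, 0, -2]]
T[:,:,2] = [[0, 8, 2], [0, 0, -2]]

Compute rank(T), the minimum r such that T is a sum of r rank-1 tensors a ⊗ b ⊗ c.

Lower bound: in the mode-2 unfolding of T (rows indexed by j, columns by (i,k)) the 2×2 minor on rows j ∈ {1, 2}, columns (i,k) ∈ {(0,0), (0,1)} is det [[7, 8], [-2, 2]] = 30 ≠ 0, so that unfolding has rank ≥ 2 and hence rank(T) ≥ 2 (CP rank is at least every unfolding rank, though it can be larger).
Upper bound: with S_k = T[:,:,k], the two rank-1 terms a₁b₁ᵀ, a₂b₂ᵀ are the rank-1 members of the pencil x·S₀ + y·S₁.
The 2×2 minor of x·S₀ + y·S₁ on rows {0,1}, columns {1,2} is 24·x² − 8·xy − 16·y² = 8·(3·x + 2·y)(x − y), vanishing at (x:y) = (2:-3) and (1:1).
M₁ = 2·S₀ − 3·S₁ = [[0, -10, -10], [0, 10, 10]] = (-10)·(1, -1)(0, 1, 1)ᵀ and M₂ = S₀ + S₁ = [[0, 15, 0], [0, 5, 0]] = 5·(3, 1)(0, 1, 0)ᵀ, so take a₁ = (1, -1), b₁ = (0, 1, 1), a₂ = (3, 1), b₂ = (0, 1, 0).
Each slice is an integer combination of E₁ = a₁b₁ᵀ and E₂ = a₂b₂ᵀ: S₀ = −2·E₁ + 3·E₂, S₁ = 2·E₁ + 2·E₂, S₂ = 2·E₁ + 2·E₂; reading off coefficients, c₁ = (-2, 2, 2) and c₂ = (3, 2, 2).
Hence T = (1, -1) ⊗ (0, 1, 1) ⊗ (-2, 2, 2) + (3, 1) ⊗ (0, 1, 0) ⊗ (3, 2, 2), so rank(T) ≤ 2.
These bounds meet, so rank(T) = 2.

2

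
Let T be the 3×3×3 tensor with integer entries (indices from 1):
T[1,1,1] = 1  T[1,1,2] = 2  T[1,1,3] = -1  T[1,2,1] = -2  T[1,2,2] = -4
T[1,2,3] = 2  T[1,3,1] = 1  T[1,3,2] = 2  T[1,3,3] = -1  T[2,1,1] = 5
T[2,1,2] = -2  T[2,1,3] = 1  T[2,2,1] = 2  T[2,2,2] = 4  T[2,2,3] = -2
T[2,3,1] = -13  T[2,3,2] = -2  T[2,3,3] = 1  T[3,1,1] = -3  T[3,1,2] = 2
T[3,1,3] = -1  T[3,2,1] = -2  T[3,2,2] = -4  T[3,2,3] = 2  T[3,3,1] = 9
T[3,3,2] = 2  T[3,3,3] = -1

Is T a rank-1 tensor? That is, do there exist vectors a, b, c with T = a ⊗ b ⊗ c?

The mode-2 unfolding of T (rows indexed by j, columns by (i,k) = (1,1), (1,2), (1,3), (2,1), (2,2), (2,3), (3,1), (3,2), (3,3)) is [[1, 2, -1, 5, -2, 1, -3, 2, -1], [-2, -4, 2, 2, 4, -2, -2, -4, 2], [1, 2, -1, -13, -2, 1, 9, 2, -1]].
There the 2×2 minor on rows j ∈ {1, 2}, columns (i,k) ∈ {(1,1), (2,1)} is det [[1, 5], [-2, 2]] = 12 ≠ 0, so this unfolding has rank ≥ 2; CP rank is at least every unfolding rank, so rank(T) ≥ 2.
In particular rank(T) ≥ 2 > 1, so T is not rank-1.

No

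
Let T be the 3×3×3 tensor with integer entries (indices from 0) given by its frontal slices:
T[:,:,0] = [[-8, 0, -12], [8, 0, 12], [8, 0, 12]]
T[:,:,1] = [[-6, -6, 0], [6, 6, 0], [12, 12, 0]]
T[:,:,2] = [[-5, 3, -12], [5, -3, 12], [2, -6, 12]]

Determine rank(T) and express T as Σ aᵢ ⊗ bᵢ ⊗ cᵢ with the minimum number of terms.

rank(T) = 2

Lower bound: the mode-1 unfolding of T (rows indexed by i, columns by (j,k) = (0,0), (0,1), (0,2), (1,0), (1,1), (1,2), (2,0), (2,1), (2,2)) is [[-8, -6, -5, 0, -6, 3, -12, 0, -12], [8, 6, 5, 0, 6, -3, 12, 0, 12], [8, 12, 2, 0, 12, -6, 12, 0, 12]].
There the 2×2 minor on rows i ∈ {0, 2}, columns (j,k) ∈ {(0,0), (0,1)} is det [[-8, -6], [8, 12]] = -48 ≠ 0, so this unfolding has rank ≥ 2; CP rank is at least every unfolding rank, so rank(T) ≥ 2. (Flattening ranks never certify an upper bound on CP rank; for that we must actually write T with 2 rank-1 terms.)
Upper bound — finding two terms. Write S_k = T[:,:,k] for the frontal slices: S₀ = [[-8, 0, -12], [8, 0, 12], [8, 0, 12]], S₁ = [[-6, -6, 0], [6, 6, 0], [12, 12, 0]], S₂ = [[-5, 3, -12], [5, -3, 12], [2, -6, 12]].
If T = a₁ ⊗ b₁ ⊗ c₁ + a₂ ⊗ b₂ ⊗ c₂ then each S_k = c₁[k]·a₁b₁ᵀ + c₂[k]·a₂b₂ᵀ. S₀ and S₁ are linearly independent, so a₁b₁ᵀ and a₂b₂ᵀ must span the same plane of matrices: they are the rank-1 matrices of the form x·S₀ + y·S₁.
The 2×2 minor of x·S₀ + y·S₁ on rows {0,2}, columns {0,1} is −48·xy = (-48)·(y)(x), vanishing at (x:y) = (1:0) and (0:1).
M₁ = S₀ = [[-8, 0, -12], [8, 0, 12], [8, 0, 12]] = (-4)·[1, -1, -1][2, 0, 3]ᵀ and M₂ = S₁ = [[-6, -6, 0], [6, 6, 0], [12, 12, 0]] = (-6)·[1, -1, -2][1, 1, 0]ᵀ, so take a₁ = [1, -1, -1], b₁ = [2, 0, 3], a₂ = [1, -1, -2], b₂ = [1, 1, 0].
Each slice is an integer combination of E₁ = a₁b₁ᵀ and E₂ = a₂b₂ᵀ: S₀ = −4·E₁, S₁ = −6·E₂, S₂ = −4·E₁ + 3·E₂; reading off coefficients, c₁ = [-4, 0, -4] and c₂ = [0, -6, 3].
Hence T = [1, -1, -1] ⊗ [2, 0, 3] ⊗ [-4, 0, -4] + [1, -1, -2] ⊗ [1, 1, 0] ⊗ [0, -6, 3], so rank(T) ≤ 2.
These bounds meet, so rank(T) = 2.
Check entry T[0,2,2] = -12: (1)·(3)·(-4) + (1)·(0)·(3) = -12.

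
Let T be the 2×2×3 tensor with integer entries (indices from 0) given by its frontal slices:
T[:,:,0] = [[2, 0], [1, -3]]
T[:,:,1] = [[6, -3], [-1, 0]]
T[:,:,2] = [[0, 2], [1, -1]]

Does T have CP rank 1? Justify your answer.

No

The mode-3 unfolding of T (rows indexed by k, columns by (i,j) = (0,0), (0,1), (1,0), (1,1)) is [[2, 0, 1, -3], [6, -3, -1, 0], [0, 2, 1, -1]].
There the 3×3 minor on rows k ∈ {0, 1, 2}, columns (i,j) ∈ {(0,0), (0,1), (1,0)} is det [[2, 0, 1], [6, -3, -1], [0, 2, 1]] = 10 ≠ 0, so this unfolding has rank ≥ 3; CP rank is at least every unfolding rank, so rank(T) ≥ 3.
In particular rank(T) ≥ 3 > 1, so T is not rank-1.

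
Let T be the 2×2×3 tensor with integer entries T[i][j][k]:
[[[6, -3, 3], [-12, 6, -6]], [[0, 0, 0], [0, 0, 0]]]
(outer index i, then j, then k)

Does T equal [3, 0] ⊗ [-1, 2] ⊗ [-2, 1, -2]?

No

Reconstruct entry (0,0,2) from the claimed factors: Σₗ aₗ[0]bₗ[0]cₗ[2] = (3)·(-1)·(-2) = 6, but T[0,0,2] = 3. The claim is false.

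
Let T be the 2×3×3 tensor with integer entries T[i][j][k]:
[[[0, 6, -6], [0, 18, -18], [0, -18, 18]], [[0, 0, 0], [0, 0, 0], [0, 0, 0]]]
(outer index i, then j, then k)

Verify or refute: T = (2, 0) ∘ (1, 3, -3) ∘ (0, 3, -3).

Reconstruct entrywise from the claimed factors. For example, T[0,0,2] = -6 and Σₗ aₗ[0]bₗ[0]cₗ[2] = (2)·(1)·(-3) = -6; checking all 18 entries, every one matches. The claim holds.

Yes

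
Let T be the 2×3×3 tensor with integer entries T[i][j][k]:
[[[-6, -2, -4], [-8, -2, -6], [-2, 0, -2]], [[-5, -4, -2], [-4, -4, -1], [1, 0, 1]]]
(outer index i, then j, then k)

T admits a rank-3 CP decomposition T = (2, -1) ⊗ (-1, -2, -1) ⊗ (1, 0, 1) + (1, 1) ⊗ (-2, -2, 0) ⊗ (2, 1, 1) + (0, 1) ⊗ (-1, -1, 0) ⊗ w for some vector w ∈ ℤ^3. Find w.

w = (2, 2, 1)

Subtract the known terms from T to get the rank-1 residual R = (0, 1) ⊗ (-1, -1, 0) ⊗ w, so R[i,j,k] = a[i]·b[j]·w[k]. Pick indices with nonzero a[1]·b[0] = (1)·(-1) = -1. Only the fibre through (1,0,·) is needed: R[1,0,:] = T[1,0,:] − Σₗ aₗ[1]bₗ[0]cₗ = [-5, -4, -2] − (-1)·(-1)·(1, 0, 1) − (1)·(-2)·(2, 1, 1) = [-2, -2, -1]. Then w[k] = R[1,0,k] / -1 for each k, giving w = [-2, -2, -1] / -1 = (2, 2, 1).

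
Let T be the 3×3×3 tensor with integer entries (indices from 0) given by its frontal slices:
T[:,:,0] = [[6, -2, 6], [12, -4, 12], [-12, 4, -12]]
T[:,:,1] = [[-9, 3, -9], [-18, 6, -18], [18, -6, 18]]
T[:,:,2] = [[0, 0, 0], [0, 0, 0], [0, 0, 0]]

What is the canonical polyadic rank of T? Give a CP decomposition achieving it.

Lower bound: T ≠ 0 (e.g. T[0,0,0] = 6), so rank(T) ≥ 1.
Upper bound: if T = a ∘ b ∘ c then every fibre of T is a multiple of the corresponding factor, so read the factors off the fibres through the nonzero entry T[0,0,0] = 6.
The mode-1 fibre T[:,0,0] = [6, 12, -12] gives a = [1, 2, -2] (primitive direction); the mode-2 fibre T[0,:,0] = [6, -2, 6] gives b = [3, -1, 3]; then c[k] = T[0,0,k] / (a[0]·b[0]) = [6, -9, 0] / 3 = [2, -3, 0].
Expanding [1, 2, -2] ∘ [3, -1, 3] ∘ [2, -3, 0] reproduces all 27 entries of T, so T = [1, 2, -2] ∘ [3, -1, 3] ∘ [2, -3, 0] and rank(T) ≤ 1.
These bounds meet, so rank(T) = 1.

rank(T) = 1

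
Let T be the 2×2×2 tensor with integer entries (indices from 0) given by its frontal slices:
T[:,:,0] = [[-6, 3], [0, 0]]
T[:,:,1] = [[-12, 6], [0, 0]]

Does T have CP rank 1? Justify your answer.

Yes

If T = a ⊗ b ⊗ c then every fibre of T is a multiple of the corresponding factor, so read the factors off the fibres through the nonzero entry T[0,0,0] = -6.
The mode-1 fibre T[:,0,0] = [-6, 0] gives a = [1, 0] (primitive direction); the mode-2 fibre T[0,:,0] = [-6, 3] gives b = [2, -1]; then c[k] = T[0,0,k] / (a[0]·b[0]) = [-6, -12] / 2 = [-3, -6].
Expanding [1, 0] ⊗ [2, -1] ⊗ [-3, -6] reproduces all 8 entries of T, so T = [1, 0] ⊗ [2, -1] ⊗ [-3, -6] and rank(T) ≤ 1.
Equivalently every frontal slice T[:,:,k] is c[k] times the rank-1 matrix [1, 0] ⊗ [2, -1]. So T has rank 1 (it is nonzero).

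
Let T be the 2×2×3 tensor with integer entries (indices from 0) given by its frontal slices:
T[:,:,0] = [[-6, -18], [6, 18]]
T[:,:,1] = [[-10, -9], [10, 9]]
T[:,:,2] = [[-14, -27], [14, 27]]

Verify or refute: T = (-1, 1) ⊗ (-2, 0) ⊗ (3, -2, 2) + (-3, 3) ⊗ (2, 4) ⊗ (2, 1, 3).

Reconstruct entry (0,1,0) from the claimed factors: Σₗ aₗ[0]bₗ[1]cₗ[0] = (-1)·(0)·(3) + (-3)·(4)·(2) = -24, but T[0,1,0] = -18. The claim is false.

No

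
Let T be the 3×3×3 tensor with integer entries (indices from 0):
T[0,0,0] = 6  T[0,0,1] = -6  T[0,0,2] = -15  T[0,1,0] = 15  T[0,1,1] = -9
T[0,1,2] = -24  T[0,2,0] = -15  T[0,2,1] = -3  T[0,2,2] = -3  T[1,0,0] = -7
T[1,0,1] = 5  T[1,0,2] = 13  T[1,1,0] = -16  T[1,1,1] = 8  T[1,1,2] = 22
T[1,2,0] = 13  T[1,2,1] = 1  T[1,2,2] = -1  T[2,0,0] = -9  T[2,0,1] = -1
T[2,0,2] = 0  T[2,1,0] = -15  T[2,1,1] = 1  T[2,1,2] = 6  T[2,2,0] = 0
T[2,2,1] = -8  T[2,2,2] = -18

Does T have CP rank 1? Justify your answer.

No

The mode-3 unfolding of T (rows indexed by k, columns by (i,j) = (0,0), (0,1), (0,2), (1,0), (1,1), (1,2), (2,0), (2,1), (2,2)) is [[6, 15, -15, -7, -16, 13, -9, -15, 0], [-6, -9, -3, 5, 8, 1, -1, 1, -8], [-15, -24, -3, 13, 22, -1, 0, 6, -18]].
There the 2×2 minor on rows k ∈ {0, 1}, columns (i,j) ∈ {(0,0), (0,1)} is det [[6, 15], [-6, -9]] = 36 ≠ 0, so this unfolding has rank ≥ 2; CP rank is at least every unfolding rank, so rank(T) ≥ 2.
In particular rank(T) ≥ 2 > 1, so T is not rank-1.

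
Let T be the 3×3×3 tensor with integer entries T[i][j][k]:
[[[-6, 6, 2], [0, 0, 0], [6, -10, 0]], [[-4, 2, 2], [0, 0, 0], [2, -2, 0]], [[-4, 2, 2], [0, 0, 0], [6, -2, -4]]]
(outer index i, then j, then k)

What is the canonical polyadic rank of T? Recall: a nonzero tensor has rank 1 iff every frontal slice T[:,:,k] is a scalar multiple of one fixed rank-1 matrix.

Lower bound: the mode-1 unfolding of T (rows indexed by i, columns by (j,k) = (0,0), (0,1), (0,2), (1,0), (1,1), (1,2), (2,0), (2,1), (2,2)) is [[-6, 6, 2, 0, 0, 0, 6, -10, 0], [-4, 2, 2, 0, 0, 0, 2, -2, 0], [-4, 2, 2, 0, 0, 0, 6, -2, -4]].
There the 3×3 minor on rows i ∈ {0, 1, 2}, columns (j,k) ∈ {(0,0), (0,1), (2,0)} is det [[-6, 6, 6], [-4, 2, 2], [-4, 2, 6]] = 48 ≠ 0, so this unfolding has rank ≥ 3; CP rank is at least every unfolding rank, so rank(T) ≥ 3. (Flattening ranks never certify an upper bound on CP rank; for that we must actually write T with 3 rank-1 terms.)
Upper bound: T is a sum of 3 rank-1 terms, T = [1, 0, 0] ⊗ [1, 0, -2] ⊗ [-2, 4, 0] + [1, 1, -1] ⊗ [0, 0, 1] ⊗ [-2, 0, 2] + [1, 1, 1] ⊗ [1, 0, -1] ⊗ [-4, 2, 2] (written with every a and b primitive with positive leading entry and the scale carried by c; CP decompositions are not unique, and this one is verified by expanding entrywise), so rank(T) ≤ 3.
These bounds meet, so rank(T) = 3.

3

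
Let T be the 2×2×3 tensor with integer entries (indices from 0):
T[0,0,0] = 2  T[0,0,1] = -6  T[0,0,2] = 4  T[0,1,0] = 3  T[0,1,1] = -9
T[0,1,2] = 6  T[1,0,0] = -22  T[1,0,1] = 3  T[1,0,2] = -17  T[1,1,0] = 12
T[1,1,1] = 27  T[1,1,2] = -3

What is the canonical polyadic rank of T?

Lower bound: the mode-3 unfolding of T (rows indexed by k, columns by (i,j) = (0,0), (0,1), (1,0), (1,1)) is [[2, 3, -22, 12], [-6, -9, 3, 27], [4, 6, -17, -3]].
There the 2×2 minor on rows k ∈ {0, 1}, columns (i,j) ∈ {(0,0), (1,0)} is det [[2, -22], [-6, 3]] = -126 ≠ 0, so this unfolding has rank ≥ 2; CP rank is at least every unfolding rank, so rank(T) ≥ 2. (Flattening ranks never certify an upper bound on CP rank; for that we must actually write T with 2 rank-1 terms.)
Upper bound — finding two terms. Write S_k = T[:,:,k] for the frontal slices: S₀ = [[2, 3], [-22, 12]], S₁ = [[-6, -9], [3, 27]], S₂ = [[4, 6], [-17, -3]].
If T = a₁ (x) b₁ (x) c₁ + a₂ (x) b₂ (x) c₂ then each S_k = c₁[k]·a₁b₁ᵀ + c₂[k]·a₂b₂ᵀ. S₀ and S₁ are linearly independent, so a₁b₁ᵀ and a₂b₂ᵀ must span the same plane of matrices: they are the rank-1 matrices of the form x·S₀ + y·S₁.
det(x·S₀ + y·S₁) is 90·x² − 225·xy − 135·y² = 45·(x − 3·y)(2·x + y), vanishing at (x:y) = (3:1) and (1:-2).
M₁ = 3·S₀ + S₁ = [[0, 0], [-63, 63]] = (-63)·[0, 1][1, -1]ᵀ and M₂ = S₀ − 2·S₁ = [[14, 21], [-28, -42]] = 7·[1, -2][2, 3]ᵀ, so take a₁ = [0, 1], b₁ = [1, -1], a₂ = [1, -2], b₂ = [2, 3].
Each slice is an integer combination of E₁ = a₁b₁ᵀ and E₂ = a₂b₂ᵀ: S₀ = −18·E₁ + E₂, S₁ = −9·E₁ − 3·E₂, S₂ = −9·E₁ + 2·E₂; reading off coefficients, c₁ = [-18, -9, -9] and c₂ = [1, -3, 2].
Hence T = [0, 1] (x) [1, -1] (x) [-18, -9, -9] + [1, -2] (x) [2, 3] (x) [1, -3, 2], so rank(T) ≤ 2.
These bounds meet, so rank(T) = 2.
Check entry T[1,1,1] = 27: (1)·(-1)·(-9) + (-2)·(3)·(-3) = 27.

2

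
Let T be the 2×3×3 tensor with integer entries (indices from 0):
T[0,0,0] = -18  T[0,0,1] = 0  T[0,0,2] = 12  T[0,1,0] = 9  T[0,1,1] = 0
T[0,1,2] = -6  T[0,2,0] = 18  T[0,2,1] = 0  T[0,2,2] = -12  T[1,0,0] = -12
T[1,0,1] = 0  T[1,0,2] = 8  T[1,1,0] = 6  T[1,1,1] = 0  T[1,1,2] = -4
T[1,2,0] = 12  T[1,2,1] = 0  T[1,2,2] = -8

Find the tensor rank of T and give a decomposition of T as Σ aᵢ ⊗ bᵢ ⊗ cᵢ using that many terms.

rank(T) = 1

Lower bound: T ≠ 0 (e.g. T[0,0,0] = -18), so rank(T) ≥ 1.
Upper bound: if T = a ⊗ b ⊗ c then every fibre of T is a multiple of the corresponding factor, so read the factors off the fibres through the nonzero entry T[0,0,0] = -18.
The mode-1 fibre T[:,0,0] = [-18, -12] gives a = [3, 2] (primitive direction); the mode-2 fibre T[0,:,0] = [-18, 9, 18] gives b = [2, -1, -2]; then c[k] = T[0,0,k] / (a[0]·b[0]) = [-18, 0, 12] / 6 = [-3, 0, 2].
Expanding [3, 2] ⊗ [2, -1, -2] ⊗ [-3, 0, 2] reproduces all 18 entries of T, so T = [3, 2] ⊗ [2, -1, -2] ⊗ [-3, 0, 2] and rank(T) ≤ 1.
These bounds meet, so rank(T) = 1.
Check entry T[0,1,1] = 0: (3)·(-1)·(0) = 0.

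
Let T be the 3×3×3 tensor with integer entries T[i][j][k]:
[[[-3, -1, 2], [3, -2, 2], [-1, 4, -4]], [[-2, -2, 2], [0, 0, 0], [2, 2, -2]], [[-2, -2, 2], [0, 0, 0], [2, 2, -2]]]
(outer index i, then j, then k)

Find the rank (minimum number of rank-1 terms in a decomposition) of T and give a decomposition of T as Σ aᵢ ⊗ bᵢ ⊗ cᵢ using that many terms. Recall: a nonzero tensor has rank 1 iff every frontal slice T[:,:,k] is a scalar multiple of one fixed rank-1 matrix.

Lower bound: the mode-2 unfolding of T (rows indexed by j, columns by (i,k) = (0,0), (0,1), (0,2), (1,0), (1,1), (1,2), (2,0), (2,1), (2,2)) is [[-3, -1, 2, -2, -2, 2, -2, -2, 2], [3, -2, 2, 0, 0, 0, 0, 0, 0], [-1, 4, -4, 2, 2, -2, 2, 2, -2]].
There the 3×3 minor on rows j ∈ {0, 1, 2}, columns (i,k) ∈ {(0,0), (0,1), (0,2)} is det [[-3, -1, 2], [3, -2, 2], [-1, 4, -4]] = 10 ≠ 0, so this unfolding has rank ≥ 3; CP rank is at least every unfolding rank, so rank(T) ≥ 3. (This is only a lower bound: in general the CP rank may exceed every unfolding rank, so we still need to exhibit 3 rank-1 terms summing to T.)
Upper bound: T is a sum of 3 rank-1 terms, T = [1, 0, 0] ⊗ [1, -2, 2] ⊗ [-2, 1, -2] + [1, 0, 0] ⊗ [1, -1, 1] ⊗ [1, 0, 2] + [1, 1, 1] ⊗ [1, 0, -1] ⊗ [-2, -2, 2] (one valid choice — decompositions are not unique — normalised so each a, b is primitive with positive first nonzero entry; check it by expanding all entries), so rank(T) ≤ 3.
These bounds meet, so rank(T) = 3.

rank(T) = 3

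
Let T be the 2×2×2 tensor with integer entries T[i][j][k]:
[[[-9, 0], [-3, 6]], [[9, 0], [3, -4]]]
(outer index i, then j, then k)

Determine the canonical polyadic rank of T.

2

Lower bound: the mode-3 unfolding of T (rows indexed by k, columns by (i,j) = (0,0), (0,1), (1,0), (1,1)) is [[-9, -3, 9, 3], [0, 6, 0, -4]].
There the 2×2 minor on rows k ∈ {0, 1}, columns (i,j) ∈ {(0,0), (0,1)} is det [[-9, -3], [0, 6]] = -54 ≠ 0, so this unfolding has rank ≥ 2; CP rank is at least every unfolding rank, so rank(T) ≥ 2. (This is only a lower bound: in general the CP rank may exceed every unfolding rank, so we still need to exhibit 2 rank-1 terms summing to T.)
Upper bound — finding two terms. Write S_k = T[:,:,k] for the frontal slices: S₀ = [[-9, -3], [9, 3]], S₁ = [[0, 6], [0, -4]].
If T = a₁ (x) b₁ (x) c₁ + a₂ (x) b₂ (x) c₂ then each S_k = c₁[k]·a₁b₁ᵀ + c₂[k]·a₂b₂ᵀ. S₀ and S₁ are linearly independent, so a₁b₁ᵀ and a₂b₂ᵀ must span the same plane of matrices: they are the rank-1 matrices of the form x·S₀ + y·S₁.
det(x·S₀ + y·S₁) is −18·xy = (-18)·(y)(x), vanishing at (x:y) = (1:0) and (0:1).
M₁ = S₀ = [[-9, -3], [9, 3]] = (-3)·(1, -1)(3, 1)ᵀ and M₂ = S₁ = [[0, 6], [0, -4]] = 2·(3, -2)(0, 1)ᵀ, so take a₁ = (1, -1), b₁ = (3, 1), a₂ = (3, -2), b₂ = (0, 1).
Each slice is an integer combination of E₁ = a₁b₁ᵀ and E₂ = a₂b₂ᵀ: S₀ = −3·E₁, S₁ = 2·E₂; reading off coefficients, c₁ = (-3, 0) and c₂ = (0, 2).
Hence T = (1, -1) (x) (3, 1) (x) (-3, 0) + (3, -2) (x) (0, 1) (x) (0, 2), so rank(T) ≤ 2.
These bounds meet, so rank(T) = 2.
Check entry T[1,0,0] = 9: (-1)·(3)·(-3) + (-2)·(0)·(0) = 9.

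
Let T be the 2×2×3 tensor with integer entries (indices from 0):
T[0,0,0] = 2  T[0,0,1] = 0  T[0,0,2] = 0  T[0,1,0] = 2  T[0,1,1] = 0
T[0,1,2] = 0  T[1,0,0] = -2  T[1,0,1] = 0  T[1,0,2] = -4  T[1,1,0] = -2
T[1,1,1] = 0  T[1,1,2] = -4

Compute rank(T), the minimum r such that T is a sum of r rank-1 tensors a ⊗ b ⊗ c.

2

Lower bound: the mode-1 unfolding of T (rows indexed by i, columns by (j,k) = (0,0), (0,1), (0,2), (1,0), (1,1), (1,2)) is [[2, 0, 0, 2, 0, 0], [-2, 0, -4, -2, 0, -4]].
There the 2×2 minor on rows i ∈ {0, 1}, columns (j,k) ∈ {(0,0), (0,2)} is det [[2, 0], [-2, -4]] = -8 ≠ 0, so this unfolding has rank ≥ 2; CP rank is at least every unfolding rank, so rank(T) ≥ 2. (This is only a lower bound: in general the CP rank may exceed every unfolding rank, so we still need to exhibit 2 rank-1 terms summing to T.)
Upper bound — finding two terms. Every mode-2 slice of T is a multiple of one matrix: T[:,j,:] = b[j]·M with b = [1, 1] and M = [[2, 0, 0], [-2, 0, -4]] (rows indexed by i, columns by k). So it suffices to write M as a sum of two rank-1 matrices.
Splitting M by its rows (i = 0, 1), M = [1, 0][2, 0, 0]ᵀ + [0, 1][-2, 0, -4]ᵀ.
Hence T = [1, 0] ⊗ [1, 1] ⊗ [2, 0, 0] + [0, 1] ⊗ [1, 1] ⊗ [-2, 0, -4], so rank(T) ≤ 2.
These bounds meet, so rank(T) = 2.
Check entry T[1,0,2] = -4: (0)·(1)·(0) + (1)·(1)·(-4) = -4.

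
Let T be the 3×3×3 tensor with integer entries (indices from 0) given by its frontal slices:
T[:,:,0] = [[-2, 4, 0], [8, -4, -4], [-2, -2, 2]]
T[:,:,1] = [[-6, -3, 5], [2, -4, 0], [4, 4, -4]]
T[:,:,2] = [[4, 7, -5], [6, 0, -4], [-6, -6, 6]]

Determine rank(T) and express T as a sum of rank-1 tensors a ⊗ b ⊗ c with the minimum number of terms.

rank(T) = 3

Lower bound: the mode-1 unfolding of T (rows indexed by i, columns by (j,k) = (0,0), (0,1), (0,2), (1,0), (1,1), (1,2), (2,0), (2,1), (2,2)) is [[-2, -6, 4, 4, -3, 7, 0, 5, -5], [8, 2, 6, -4, -4, 0, -4, 0, -4], [-2, 4, -6, -2, 4, -6, 2, -4, 6]].
There the 3×3 minor on rows i ∈ {0, 1, 2}, columns (j,k) ∈ {(0,0), (0,1), (1,0)} is det [[-2, -6, 4], [8, 2, -4], [-2, 4, -2]] = -24 ≠ 0, so this unfolding has rank ≥ 3; CP rank is at least every unfolding rank, so rank(T) ≥ 3. (Flattening ranks never certify an upper bound on CP rank; for that we must actually write T with 3 rank-1 terms.)
Upper bound: T is a sum of 3 rank-1 terms, T = (1, -2, 0) ⊗ (2, -1, -1) ⊗ (-2, -1, -1) + (1, 1, -1) ⊗ (1, 1, -1) ⊗ (-2, 0, -2) + (2, 1, -2) ⊗ (1, 1, -1) ⊗ (2, -2, 4) (written with every a and b primitive with positive leading entry and the scale carried by c; CP decompositions are not unique, and this one is verified by expanding entrywise), so rank(T) ≤ 3.
These bounds meet, so rank(T) = 3.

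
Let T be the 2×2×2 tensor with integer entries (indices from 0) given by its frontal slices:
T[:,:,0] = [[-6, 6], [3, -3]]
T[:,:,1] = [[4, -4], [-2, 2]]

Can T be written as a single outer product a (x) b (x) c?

If T = a (x) b (x) c then every fibre of T is a multiple of the corresponding factor, so read the factors off the fibres through the nonzero entry T[0,0,0] = -6.
The mode-1 fibre T[:,0,0] = [-6, 3] gives a = [2, -1] (primitive direction); the mode-2 fibre T[0,:,0] = [-6, 6] gives b = [1, -1]; then c[k] = T[0,0,k] / (a[0]·b[0]) = [-6, 4] / 2 = [-3, 2].
Expanding [2, -1] (x) [1, -1] (x) [-3, 2] reproduces all 8 entries of T, so T = [2, -1] (x) [1, -1] (x) [-3, 2] and rank(T) ≤ 1.
Equivalently every frontal slice T[:,:,k] is c[k] times the rank-1 matrix [2, -1] (x) [1, -1]. So T has rank 1 (it is nonzero).

Yes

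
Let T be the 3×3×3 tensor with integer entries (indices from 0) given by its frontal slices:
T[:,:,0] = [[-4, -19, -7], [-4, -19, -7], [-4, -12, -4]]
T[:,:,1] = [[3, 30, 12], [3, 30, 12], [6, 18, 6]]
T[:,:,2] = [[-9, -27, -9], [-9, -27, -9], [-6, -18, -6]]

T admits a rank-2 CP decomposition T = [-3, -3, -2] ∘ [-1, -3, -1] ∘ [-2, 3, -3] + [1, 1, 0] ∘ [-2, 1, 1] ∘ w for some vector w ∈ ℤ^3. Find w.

w = [-1, 3, 0]

Subtract the known terms from T to get the rank-1 residual R = [1, 1, 0] ∘ [-2, 1, 1] ∘ w, so R[i,j,k] = a[i]·b[j]·w[k]. Pick indices with nonzero a[0]·b[0] = (1)·(-2) = -2. Only the fibre through (0,0,·) is needed: R[0,0,:] = T[0,0,:] − Σₗ aₗ[0]bₗ[0]cₗ = [-4, 3, -9] − (-3)·(-1)·[-2, 3, -3] = [2, -6, 0]. Then w[k] = R[0,0,k] / -2 for each k, giving w = [2, -6, 0] / -2 = [-1, 3, 0].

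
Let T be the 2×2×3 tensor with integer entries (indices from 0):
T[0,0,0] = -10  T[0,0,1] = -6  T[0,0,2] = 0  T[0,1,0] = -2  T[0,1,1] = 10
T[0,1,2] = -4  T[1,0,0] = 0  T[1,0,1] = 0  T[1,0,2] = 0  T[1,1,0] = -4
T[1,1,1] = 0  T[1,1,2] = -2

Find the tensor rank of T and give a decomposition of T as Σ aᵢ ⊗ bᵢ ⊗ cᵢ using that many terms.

Lower bound: the mode-3 unfolding of T (rows indexed by k, columns by (i,j) = (0,0), (0,1), (1,0), (1,1)) is [[-10, -2, 0, -4], [-6, 10, 0, 0], [0, -4, 0, -2]].
There the 3×3 minor on rows k ∈ {0, 1, 2}, columns (i,j) ∈ {(0,0), (0,1), (1,1)} is det [[-10, -2, -4], [-6, 10, 0], [0, -4, -2]] = 128 ≠ 0, so this unfolding has rank ≥ 3; CP rank is at least every unfolding rank, so rank(T) ≥ 3. (Unfolding ranks only ever bound the CP rank from below — rank(T) can be strictly larger than all of them — so the matching upper bound has to come from an explicit 3-term decomposition.)
Upper bound: T is a sum of 3 rank-1 terms, T = [1, 0] ⊗ [1, -1] ⊗ [-8, -8, 0] + [1, 0] ⊗ [1, 1] ⊗ [-2, 2, 0] + [2, 1] ⊗ [0, 1] ⊗ [-4, 0, -2] (written with every a and b primitive with positive leading entry and the scale carried by c; CP decompositions are not unique, and this one is verified by expanding entrywise), so rank(T) ≤ 3.
These bounds meet, so rank(T) = 3.
Check entry T[0,1,2] = -4: (1)·(-1)·(0) + (1)·(1)·(0) + (2)·(1)·(-2) = -4.

rank(T) = 3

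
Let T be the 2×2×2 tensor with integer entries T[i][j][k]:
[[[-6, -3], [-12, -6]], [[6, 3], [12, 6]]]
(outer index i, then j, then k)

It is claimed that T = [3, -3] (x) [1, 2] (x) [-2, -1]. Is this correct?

Yes

Reconstruct entrywise from the claimed factors. For example, T[1,0,1] = 3 and Σₗ aₗ[1]bₗ[0]cₗ[1] = (-3)·(1)·(-1) = 3; checking all 8 entries, every one matches. The claim holds.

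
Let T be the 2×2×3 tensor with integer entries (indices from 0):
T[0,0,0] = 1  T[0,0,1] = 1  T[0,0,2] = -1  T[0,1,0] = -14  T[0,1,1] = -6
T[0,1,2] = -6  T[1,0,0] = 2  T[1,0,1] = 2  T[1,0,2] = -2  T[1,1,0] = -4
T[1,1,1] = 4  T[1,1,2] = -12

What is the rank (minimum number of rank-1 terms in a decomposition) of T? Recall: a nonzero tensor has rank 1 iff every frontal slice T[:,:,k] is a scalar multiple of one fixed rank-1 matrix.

Lower bound: the mode-3 unfolding of T (rows indexed by k, columns by (i,j) = (0,0), (0,1), (1,0), (1,1)) is [[1, -14, 2, -4], [1, -6, 2, 4], [-1, -6, -2, -12]].
There the 3×3 minor on rows k ∈ {0, 1, 2}, columns (i,j) ∈ {(0,0), (0,1), (1,1)} is det [[1, -14, -4], [1, -6, 4], [-1, -6, -12]] = 32 ≠ 0, so this unfolding has rank ≥ 3; CP rank is at least every unfolding rank, so rank(T) ≥ 3. (Unfolding ranks only ever bound the CP rank from below — rank(T) can be strictly larger than all of them — so the matching upper bound has to come from an explicit 3-term decomposition.)
Upper bound: T is a sum of 3 rank-1 terms, T = [1, 0] ⊗ [0, 1] ⊗ [-8, -8, 4] + [1, 1] ⊗ [0, 1] ⊗ [-8, 0, -8] + [1, 2] ⊗ [1, 2] ⊗ [1, 1, -1] (one valid choice — decompositions are not unique — normalised so each a, b is primitive with positive first nonzero entry; check it by expanding all entries), so rank(T) ≤ 3.
These bounds meet, so rank(T) = 3.

3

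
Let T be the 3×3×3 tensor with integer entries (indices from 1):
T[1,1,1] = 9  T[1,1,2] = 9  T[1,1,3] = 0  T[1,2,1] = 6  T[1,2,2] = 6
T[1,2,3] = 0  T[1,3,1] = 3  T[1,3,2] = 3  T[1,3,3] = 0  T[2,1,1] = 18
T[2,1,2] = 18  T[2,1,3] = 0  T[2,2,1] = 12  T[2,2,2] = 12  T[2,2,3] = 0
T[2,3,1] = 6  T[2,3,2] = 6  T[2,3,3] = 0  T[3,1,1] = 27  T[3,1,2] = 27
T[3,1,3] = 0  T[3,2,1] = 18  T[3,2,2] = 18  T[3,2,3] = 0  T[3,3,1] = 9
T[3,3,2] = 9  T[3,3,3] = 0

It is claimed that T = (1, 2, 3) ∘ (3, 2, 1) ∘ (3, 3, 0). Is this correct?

Reconstruct entrywise from the claimed factors. For example, T[2,2,2] = 12 and Σₗ aₗ[2]bₗ[2]cₗ[2] = (2)·(2)·(3) = 12; checking all 27 entries, every one matches. The claim holds.

Yes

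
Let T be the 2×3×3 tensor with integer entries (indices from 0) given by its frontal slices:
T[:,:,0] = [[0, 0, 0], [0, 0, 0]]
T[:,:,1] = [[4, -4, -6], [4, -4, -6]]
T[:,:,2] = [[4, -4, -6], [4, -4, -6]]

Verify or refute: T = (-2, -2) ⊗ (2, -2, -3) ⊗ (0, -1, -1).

Yes

Reconstruct entrywise from the claimed factors. For example, T[0,1,0] = 0 and Σₗ aₗ[0]bₗ[1]cₗ[0] = (-2)·(-2)·(0) = 0; checking all 18 entries, every one matches. The claim holds.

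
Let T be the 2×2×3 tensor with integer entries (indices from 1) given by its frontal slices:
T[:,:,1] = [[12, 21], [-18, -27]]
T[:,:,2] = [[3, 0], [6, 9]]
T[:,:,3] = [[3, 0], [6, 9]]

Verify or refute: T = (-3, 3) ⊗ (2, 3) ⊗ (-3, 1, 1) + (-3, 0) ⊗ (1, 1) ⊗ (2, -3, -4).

No

Reconstruct entry (1,1,3) from the claimed factors: Σₗ aₗ[1]bₗ[1]cₗ[3] = (-3)·(2)·(1) + (-3)·(1)·(-4) = 6, but T[1,1,3] = 3. The claim is false.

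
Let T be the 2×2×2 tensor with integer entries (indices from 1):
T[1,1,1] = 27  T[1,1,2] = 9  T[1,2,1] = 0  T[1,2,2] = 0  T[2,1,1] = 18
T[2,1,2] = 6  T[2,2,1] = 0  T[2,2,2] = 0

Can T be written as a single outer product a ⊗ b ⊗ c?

If T = a ⊗ b ⊗ c then every fibre of T is a multiple of the corresponding factor, so read the factors off the fibres through the nonzero entry T[1,1,1] = 27.
The mode-1 fibre T[:,1,1] = [27, 18] gives a = [3, 2] (primitive direction); the mode-2 fibre T[1,:,1] = [27, 0] gives b = [1, 0]; then c[k] = T[1,1,k] / (a[1]·b[1]) = [27, 9] / 3 = [9, 3].
Expanding [3, 2] ⊗ [1, 0] ⊗ [9, 3] reproduces all 8 entries of T, so T = [3, 2] ⊗ [1, 0] ⊗ [9, 3] and rank(T) ≤ 1.
Equivalently every frontal slice T[:,:,k] is c[k] times the rank-1 matrix [3, 2] ⊗ [1, 0]. So T has rank 1 (it is nonzero).

Yes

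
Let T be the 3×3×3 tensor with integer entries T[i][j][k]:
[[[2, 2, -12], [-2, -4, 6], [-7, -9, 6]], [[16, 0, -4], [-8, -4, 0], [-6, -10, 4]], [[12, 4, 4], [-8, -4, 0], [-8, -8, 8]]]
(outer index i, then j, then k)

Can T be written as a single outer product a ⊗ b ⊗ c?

No

The mode-1 unfolding of T (rows indexed by i, columns by (j,k) = (0,0), (0,1), (0,2), (1,0), (1,1), (1,2), (2,0), (2,1), (2,2)) is [[2, 2, -12, -2, -4, 6, -7, -9, 6], [16, 0, -4, -8, -4, 0, -6, -10, 4], [12, 4, 4, -8, -4, 0, -8, -8, 8]].
There the 3×3 minor on rows i ∈ {0, 1, 2}, columns (j,k) ∈ {(0,0), (0,1), (0,2)} is det [[2, 2, -12], [16, 0, -4], [12, 4, 4]] = -960 ≠ 0, so this unfolding has rank ≥ 3; CP rank is at least every unfolding rank, so rank(T) ≥ 3.
In particular rank(T) ≥ 3 > 1, so T is not rank-1.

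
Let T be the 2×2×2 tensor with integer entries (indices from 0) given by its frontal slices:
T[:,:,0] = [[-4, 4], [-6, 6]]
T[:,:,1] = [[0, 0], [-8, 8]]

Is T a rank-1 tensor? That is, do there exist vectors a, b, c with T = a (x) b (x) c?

No

The mode-3 unfolding of T (rows indexed by k, columns by (i,j) = (0,0), (0,1), (1,0), (1,1)) is [[-4, 4, -6, 6], [0, 0, -8, 8]].
There the 2×2 minor on rows k ∈ {0, 1}, columns (i,j) ∈ {(0,0), (1,0)} is det [[-4, -6], [0, -8]] = 32 ≠ 0, so this unfolding has rank ≥ 2; CP rank is at least every unfolding rank, so rank(T) ≥ 2.
In particular rank(T) ≥ 2 > 1, so T is not rank-1.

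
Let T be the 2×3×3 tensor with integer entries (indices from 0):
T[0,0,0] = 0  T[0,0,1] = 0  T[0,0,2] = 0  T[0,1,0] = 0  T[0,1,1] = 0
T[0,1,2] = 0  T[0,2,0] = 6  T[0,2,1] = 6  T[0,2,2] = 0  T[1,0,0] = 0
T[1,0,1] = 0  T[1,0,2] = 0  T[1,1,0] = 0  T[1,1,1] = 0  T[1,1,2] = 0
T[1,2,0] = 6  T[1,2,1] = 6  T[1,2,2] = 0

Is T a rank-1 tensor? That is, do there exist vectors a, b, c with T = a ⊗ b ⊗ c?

Yes

The mode-1 fibre T[:,2,0] = [6, 6] gives a = [1, 1] (primitive direction); the mode-2 fibre T[0,:,0] = [0, 0, 6] gives b = [0, 0, 1]; then c[k] = T[0,2,k] / (a[0]·b[2]) = [6, 6, 0] / 1 = [6, 6, 0].
Expanding [1, 1] ⊗ [0, 0, 1] ⊗ [6, 6, 0] reproduces all 18 entries of T, so T = [1, 1] ⊗ [0, 0, 1] ⊗ [6, 6, 0] and rank(T) ≤ 1.
Equivalently every frontal slice T[:,:,k] is c[k] times the rank-1 matrix [1, 1] ⊗ [0, 0, 1]. So T has rank 1 (it is nonzero).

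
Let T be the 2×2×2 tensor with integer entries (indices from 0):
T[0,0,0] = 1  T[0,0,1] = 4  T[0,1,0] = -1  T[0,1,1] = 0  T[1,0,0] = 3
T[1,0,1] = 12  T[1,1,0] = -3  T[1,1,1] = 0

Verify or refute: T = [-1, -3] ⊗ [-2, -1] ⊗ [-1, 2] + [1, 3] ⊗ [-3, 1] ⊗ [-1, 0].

No

Reconstruct entry (0,1,0) from the claimed factors: Σₗ aₗ[0]bₗ[1]cₗ[0] = (-1)·(-1)·(-1) + (1)·(1)·(-1) = -2, but T[0,1,0] = -1. The claim is false.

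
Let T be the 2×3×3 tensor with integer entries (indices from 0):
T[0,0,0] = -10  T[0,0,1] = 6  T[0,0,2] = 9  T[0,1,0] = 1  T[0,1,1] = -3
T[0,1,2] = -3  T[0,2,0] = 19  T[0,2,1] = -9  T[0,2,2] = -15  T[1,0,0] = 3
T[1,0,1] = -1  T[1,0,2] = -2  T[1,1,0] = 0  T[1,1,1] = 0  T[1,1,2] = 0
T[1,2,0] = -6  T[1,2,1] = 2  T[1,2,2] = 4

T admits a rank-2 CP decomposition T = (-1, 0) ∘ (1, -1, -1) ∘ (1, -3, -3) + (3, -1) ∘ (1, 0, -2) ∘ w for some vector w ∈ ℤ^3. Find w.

w = (-3, 1, 2)

Subtract the known terms from T to get the rank-1 residual R = (3, -1) ∘ (1, 0, -2) ∘ w, so R[i,j,k] = a[i]·b[j]·w[k]. Pick indices with nonzero a[0]·b[0] = (3)·(1) = 3. Only the fibre through (0,0,·) is needed: R[0,0,:] = T[0,0,:] − Σₗ aₗ[0]bₗ[0]cₗ = [-10, 6, 9] − (-1)·(1)·(1, -3, -3) = [-9, 3, 6]. Then w[k] = R[0,0,k] / 3 for each k, giving w = [-9, 3, 6] / 3 = (-3, 1, 2).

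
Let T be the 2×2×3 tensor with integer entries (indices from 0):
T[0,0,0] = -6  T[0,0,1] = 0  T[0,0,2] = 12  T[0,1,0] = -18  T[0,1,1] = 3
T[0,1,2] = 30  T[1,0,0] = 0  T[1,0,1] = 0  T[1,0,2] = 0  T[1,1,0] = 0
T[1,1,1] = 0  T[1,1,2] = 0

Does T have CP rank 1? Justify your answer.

The mode-2 unfolding of T (rows indexed by j, columns by (i,k) = (0,0), (0,1), (0,2), (1,0), (1,1), (1,2)) is [[-6, 0, 12, 0, 0, 0], [-18, 3, 30, 0, 0, 0]].
There the 2×2 minor on rows j ∈ {0, 1}, columns (i,k) ∈ {(0,0), (0,1)} is det [[-6, 0], [-18, 3]] = -18 ≠ 0, so this unfolding has rank ≥ 2; CP rank is at least every unfolding rank, so rank(T) ≥ 2.
In particular rank(T) ≥ 2 > 1, so T is not rank-1.

No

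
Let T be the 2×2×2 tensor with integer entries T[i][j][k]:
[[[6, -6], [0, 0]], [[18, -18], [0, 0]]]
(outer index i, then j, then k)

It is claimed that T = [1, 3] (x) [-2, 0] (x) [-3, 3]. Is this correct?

Reconstruct entrywise from the claimed factors. For example, T[1,0,0] = 18 and Σₗ aₗ[1]bₗ[0]cₗ[0] = (3)·(-2)·(-3) = 18; checking all 8 entries, every one matches. The claim holds.

Yes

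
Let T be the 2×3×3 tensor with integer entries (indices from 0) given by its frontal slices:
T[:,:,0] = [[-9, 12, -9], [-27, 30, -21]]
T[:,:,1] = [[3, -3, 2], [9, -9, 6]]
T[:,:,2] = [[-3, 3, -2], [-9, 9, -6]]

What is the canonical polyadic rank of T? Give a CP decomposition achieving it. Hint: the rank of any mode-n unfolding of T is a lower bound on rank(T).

rank(T) = 2

Lower bound: in the mode-2 unfolding of T (rows indexed by j, columns by (i,k)) the 2×2 minor on rows j ∈ {0, 1}, columns (i,k) ∈ {(0,0), (0,1)} is det [[-9, 3], [12, -3]] = -9 ≠ 0, so that unfolding has rank ≥ 2 and hence rank(T) ≥ 2 (CP rank is at least every unfolding rank, though it can be larger).
Upper bound: with S_k = T[:,:,k], the two rank-1 terms a₁b₁ᵀ, a₂b₂ᵀ are the rank-1 members of the pencil x·S₀ + y·S₁.
The 2×2 minor of x·S₀ + y·S₁ on rows {0,1}, columns {0,1} is 54·x² − 18·xy = 18·(3·x − y)(x), vanishing at (x:y) = (1:3) and (0:1).
M₁ = S₀ + 3·S₁ = [[0, 3, -3], [0, 3, -3]] = 3·(1, 1)(0, 1, -1)ᵀ and M₂ = S₁ = [[3, -3, 2], [9, -9, 6]] = (1, 3)(3, -3, 2)ᵀ, so take a₁ = (1, 1), b₁ = (0, 1, -1), a₂ = (1, 3), b₂ = (3, -3, 2).
Each slice is an integer combination of E₁ = a₁b₁ᵀ and E₂ = a₂b₂ᵀ: S₀ = 3·E₁ − 3·E₂, S₁ = E₂, S₂ = −E₂; reading off coefficients, c₁ = (3, 0, 0) and c₂ = (-3, 1, -1).
Hence T = (1, 1) ⊗ (0, 1, -1) ⊗ (3, 0, 0) + (1, 3) ⊗ (3, -3, 2) ⊗ (-3, 1, -1), so rank(T) ≤ 2.
These bounds meet, so rank(T) = 2.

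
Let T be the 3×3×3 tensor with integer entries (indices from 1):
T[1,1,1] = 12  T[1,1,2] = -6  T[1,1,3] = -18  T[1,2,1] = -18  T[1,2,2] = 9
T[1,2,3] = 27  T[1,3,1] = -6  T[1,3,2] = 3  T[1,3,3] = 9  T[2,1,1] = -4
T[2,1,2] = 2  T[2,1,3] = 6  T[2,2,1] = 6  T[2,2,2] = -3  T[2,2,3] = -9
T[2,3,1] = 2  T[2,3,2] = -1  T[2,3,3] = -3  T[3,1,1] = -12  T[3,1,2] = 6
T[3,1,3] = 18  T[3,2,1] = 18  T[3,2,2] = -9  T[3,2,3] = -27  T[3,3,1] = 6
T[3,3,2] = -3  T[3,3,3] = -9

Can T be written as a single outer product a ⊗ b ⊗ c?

Yes

If T = a ⊗ b ⊗ c then every fibre of T is a multiple of the corresponding factor, so read the factors off the fibres through the nonzero entry T[1,1,1] = 12.
The mode-1 fibre T[:,1,1] = [12, -4, -12] gives a = [3, -1, -3] (primitive direction); the mode-2 fibre T[1,:,1] = [12, -18, -6] gives b = [2, -3, -1]; then c[k] = T[1,1,k] / (a[1]·b[1]) = [12, -6, -18] / 6 = [2, -1, -3].
Expanding [3, -1, -3] ⊗ [2, -3, -1] ⊗ [2, -1, -3] reproduces all 27 entries of T, so T = [3, -1, -3] ⊗ [2, -3, -1] ⊗ [2, -1, -3] and rank(T) ≤ 1.
Equivalently every frontal slice T[:,:,k] is c[k] times the rank-1 matrix [3, -1, -3] ⊗ [2, -3, -1]. So T has rank 1 (it is nonzero).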